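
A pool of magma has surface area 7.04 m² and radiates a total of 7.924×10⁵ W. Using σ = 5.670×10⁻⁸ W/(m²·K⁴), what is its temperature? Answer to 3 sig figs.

Area A = 7.04 m².
P = σAT⁴ ⇒ T = (P/(σA))^(1/4) = (7.924×10⁵/(5.670×10⁻⁸×7.04))^(1/4) = 1.19×10³ K.

T ≈ 1.19×10³ K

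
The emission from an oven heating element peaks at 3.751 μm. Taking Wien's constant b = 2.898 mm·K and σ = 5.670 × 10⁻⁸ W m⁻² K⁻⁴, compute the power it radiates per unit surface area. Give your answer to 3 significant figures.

I ≈ 2.02×10⁴ W/m²

Wien's law: T = b/λ_max = 2.898×10⁻³/3.751×10⁻⁶ = 772.594 K.
Then I = σT⁴ = 5.670×10⁻⁸×(772.594)⁴ = 2.02×10⁴ W/m².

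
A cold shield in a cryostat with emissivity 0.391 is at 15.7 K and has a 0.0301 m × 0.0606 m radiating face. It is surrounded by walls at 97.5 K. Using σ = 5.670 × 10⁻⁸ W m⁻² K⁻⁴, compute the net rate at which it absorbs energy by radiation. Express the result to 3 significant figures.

Area A = 0.0301 × 0.0606 = 1.82406×10⁻³ m².
Net radiated power P_net = εσA(T⁴ − T₀⁴) = 0.391×5.670×10⁻⁸×1.82406×10⁻³×(15.7⁴ − 97.5⁴).
T⁴ − T₀⁴ = 60757.3 − 9.03688×10⁷ = -9.03080×10⁷ K⁴, so P_net = -3.65×10⁻³ W — negative, meaning a net gain of 3.65×10⁻³ W.

Net gain ≈ 3.65×10⁻³ W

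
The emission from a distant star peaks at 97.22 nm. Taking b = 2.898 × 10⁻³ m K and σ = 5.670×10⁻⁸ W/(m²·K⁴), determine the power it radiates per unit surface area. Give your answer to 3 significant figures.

I ≈ 4.48×10¹⁰ W/m²

Wien's law: T = b/λ_max = 2.898×10⁻³/9.722×10⁻⁸ = 29808.7 K.
Then I = σT⁴ = 5.670×10⁻⁸×(29808.7)⁴ = 4.48×10¹⁰ W/m².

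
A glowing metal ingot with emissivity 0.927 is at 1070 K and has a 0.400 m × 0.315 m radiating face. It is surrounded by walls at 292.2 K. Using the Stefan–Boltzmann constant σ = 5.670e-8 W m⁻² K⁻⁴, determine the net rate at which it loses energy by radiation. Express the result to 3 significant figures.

Net loss ≈ 8.63×10³ W

Area A = 0.400 × 0.315 = 0.126 m².
Net radiated power P_net = εσA(T⁴ − T₀⁴) = 0.927×5.670×10⁻⁸×0.126×(1070⁴ − 292.2⁴).
T⁴ − T₀⁴ = 1.31080×10¹² − 7.28989×10⁹ = 1.30351×10¹² K⁴, so P_net = 8.63×10³ W.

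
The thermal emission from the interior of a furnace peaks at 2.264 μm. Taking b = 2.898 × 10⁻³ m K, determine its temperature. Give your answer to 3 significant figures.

T ≈ 1.28×10³ K

Wien's law gives T = b/λ_max = (2.898×10⁻³ m·K)/(2.264×10⁻⁶ m) = 1.28×10³ K.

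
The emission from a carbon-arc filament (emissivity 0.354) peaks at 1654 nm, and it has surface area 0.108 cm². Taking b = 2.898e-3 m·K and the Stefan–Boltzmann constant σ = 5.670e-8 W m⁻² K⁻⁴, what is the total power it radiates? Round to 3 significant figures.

Wien's law: T = b/λ_max = 2.898×10⁻³/1.654×10⁻⁶ = 1752.12 K.
Area A = 0.108 cm² = 1.08×10⁻⁵ m².
Then P = εσAT⁴ = 0.354×5.670×10⁻⁸×1.08×10⁻⁵×(1752.12)⁴ = 2.04 W.

P ≈ 2.04 W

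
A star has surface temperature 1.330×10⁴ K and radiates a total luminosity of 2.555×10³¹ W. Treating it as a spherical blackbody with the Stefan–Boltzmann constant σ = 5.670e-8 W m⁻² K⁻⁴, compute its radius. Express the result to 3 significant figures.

R ≈ 3.39×10¹⁰ m

L = 4πR²σT⁴ ⇒ R = √(L/(4πσT⁴)).
σT⁴ = 1.77415×10⁹ W/m², so R = √(2.555×10³¹/(4π×1.77415×10⁹)) = 3.39×10¹⁰ m.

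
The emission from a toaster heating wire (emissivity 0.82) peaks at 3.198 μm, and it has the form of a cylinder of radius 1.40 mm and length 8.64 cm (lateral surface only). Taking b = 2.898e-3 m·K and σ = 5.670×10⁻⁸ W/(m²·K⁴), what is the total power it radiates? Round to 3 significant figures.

P ≈ 23.8 W

Wien's law: T = b/λ_max = 2.898×10⁻³/3.198×10⁻⁶ = 906.191 K.
Lateral area A = 2πrL = 2π×1.40×10⁻³×0.0864 = 7.60014×10⁻⁴ m².
Then P = εσAT⁴ = 0.82×5.670×10⁻⁸×7.60014×10⁻⁴×(906.191)⁴ = 23.8 W.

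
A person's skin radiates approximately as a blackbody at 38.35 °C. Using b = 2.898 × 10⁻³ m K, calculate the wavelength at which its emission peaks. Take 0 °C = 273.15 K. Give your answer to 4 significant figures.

T = 38.35 °C + 273.15 = 311.50 K.
Wien's displacement law: λ_max = b/T = (2.898×10⁻³ m·K)/(311.50 K) = 9.3034×10⁻⁶ m.
That is 9.303 μm, in the infrared range.

λ_max ≈ 9.303 μm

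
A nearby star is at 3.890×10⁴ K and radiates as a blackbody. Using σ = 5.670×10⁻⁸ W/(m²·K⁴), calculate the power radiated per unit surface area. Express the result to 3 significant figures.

Stefan–Boltzmann: I = σT⁴ = 5.670×10⁻⁸ × (3.890×10⁴)⁴ = 1.30×10¹¹ W/m².

I ≈ 1.30×10¹¹ W/m²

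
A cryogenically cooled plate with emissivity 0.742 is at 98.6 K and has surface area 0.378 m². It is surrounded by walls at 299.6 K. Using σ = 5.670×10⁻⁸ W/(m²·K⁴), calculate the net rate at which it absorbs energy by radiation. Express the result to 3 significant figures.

Area A = 0.378 m².
Net radiated power P_net = εσA(T⁴ − T₀⁴) = 0.742×5.670×10⁻⁸×0.378×(98.6⁴ − 299.6⁴).
T⁴ − T₀⁴ = 9.45165×10⁷ − 8.05689×10⁹ = -7.96237×10⁹ K⁴, so P_net = -127 W — negative, meaning a net gain of 127 W.

Net gain ≈ 127 W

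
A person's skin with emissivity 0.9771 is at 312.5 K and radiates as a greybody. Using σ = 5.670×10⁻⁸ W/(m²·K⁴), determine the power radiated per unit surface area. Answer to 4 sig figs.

I ≈ 528.4 W/m²

Stefan–Boltzmann: I = εσT⁴ = 0.9771 × 5.670×10⁻⁸ × (312.5)⁴ = 528.4 W/m².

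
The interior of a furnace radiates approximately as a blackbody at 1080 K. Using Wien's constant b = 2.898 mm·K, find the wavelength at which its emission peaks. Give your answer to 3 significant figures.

Wien's displacement law: λ_max = b/T = (2.898×10⁻³ m·K)/(1080 K) = 2.683×10⁻⁶ m.
That is 2.68×10³ nm, in the infrared range.

λ_max ≈ 2.68×10³ nm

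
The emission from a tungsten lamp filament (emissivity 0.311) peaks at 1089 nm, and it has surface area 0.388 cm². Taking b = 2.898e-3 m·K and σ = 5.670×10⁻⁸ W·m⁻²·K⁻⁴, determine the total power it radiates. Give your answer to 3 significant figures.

P ≈ 34.3 W

Wien's law: T = b/λ_max = 2.898×10⁻³/1.089×10⁻⁶ = 2661.16 K.
Area A = 0.388 cm² = 3.88×10⁻⁵ m².
Then P = εσAT⁴ = 0.311×5.670×10⁻⁸×3.88×10⁻⁵×(2661.16)⁴ = 34.3 W.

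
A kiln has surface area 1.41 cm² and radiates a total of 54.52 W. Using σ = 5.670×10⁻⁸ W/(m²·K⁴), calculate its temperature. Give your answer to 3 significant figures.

Area A = 1.41 cm² = 1.41×10⁻⁴ m².
P = σAT⁴ ⇒ T = (P/(σA))^(1/4) = (54.52/(5.670×10⁻⁸×1.41×10⁻⁴))^(1/4) = 1.62×10³ K.

T ≈ 1.62×10³ K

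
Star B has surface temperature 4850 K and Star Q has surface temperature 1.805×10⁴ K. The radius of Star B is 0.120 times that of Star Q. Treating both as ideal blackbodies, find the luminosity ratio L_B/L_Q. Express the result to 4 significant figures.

L ∝ R²T⁴, so L_B/L_Q = (R_B/R_Q)²(T_B/T_Q)⁴ = (0.120)² × (4850/1.805×10⁴)⁴ = 0.0144 × 5.21264×10⁻³ = 7.506×10⁻⁵.

L_B/L_Q ≈ 7.506×10⁻⁵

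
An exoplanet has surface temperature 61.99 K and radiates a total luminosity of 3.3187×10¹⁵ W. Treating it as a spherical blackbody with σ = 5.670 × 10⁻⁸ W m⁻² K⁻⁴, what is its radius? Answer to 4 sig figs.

L = 4πR²σT⁴ ⇒ R = √(L/(4πσT⁴)).
σT⁴ = 0.837278 W/m², so R = √(3.3187×10¹⁵/(4π×0.837278)) = 1.776×10⁷ m.

R ≈ 1.776×10⁷ m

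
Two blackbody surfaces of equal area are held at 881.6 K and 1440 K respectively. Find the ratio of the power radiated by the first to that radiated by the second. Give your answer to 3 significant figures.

With equal areas, P₁/P₂ = (T₁/T₂)⁴ = (881.6/1440)⁴ = 0.140.

P₁/P₂ ≈ 0.140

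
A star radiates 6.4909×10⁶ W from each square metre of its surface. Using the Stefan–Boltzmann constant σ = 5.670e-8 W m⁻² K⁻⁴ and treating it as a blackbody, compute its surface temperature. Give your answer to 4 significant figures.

I = σT⁴, so T = (I/σ)^(1/4) = (6.4909×10⁶/(5.670×10⁻⁸))^(1/4) = 3271 K.

T ≈ 3271 K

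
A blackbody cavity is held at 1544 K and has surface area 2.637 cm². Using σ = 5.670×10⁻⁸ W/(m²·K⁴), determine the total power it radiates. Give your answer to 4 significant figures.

Area A = 2.637 cm² = 2.637×10⁻⁴ m².
P = σAT⁴ = 5.670×10⁻⁸ × 2.637×10⁻⁴ × (1544)⁴ = 84.97 W.

P ≈ 84.97 W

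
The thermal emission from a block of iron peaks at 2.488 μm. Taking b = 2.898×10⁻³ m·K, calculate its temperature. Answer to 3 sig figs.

Wien's law gives T = b/λ_max = (2.898×10⁻³ m·K)/(2.488×10⁻⁶ m) = 1.16×10³ K.

T ≈ 1.16×10³ K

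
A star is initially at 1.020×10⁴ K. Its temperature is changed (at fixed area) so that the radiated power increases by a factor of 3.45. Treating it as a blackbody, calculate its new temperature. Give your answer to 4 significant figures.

P ∝ T⁴, so T₂/T₁ = (P₂/P₁)^(1/4) = (3.45)^(1/4) = 1.36287.
T₂ = 1.020×10⁴ × 1.36287 = 1.390×10⁴ K.

T₂ ≈ 1.390×10⁴ K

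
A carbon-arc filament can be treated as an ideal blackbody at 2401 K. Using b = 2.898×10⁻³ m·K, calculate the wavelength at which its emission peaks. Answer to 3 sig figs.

λ_max ≈ 1.21×10³ nm

Wien's displacement law: λ_max = b/T = (2.898×10⁻³ m·K)/(2401 K) = 1.207×10⁻⁶ m.
That is 1.21×10³ nm, in the infrared range.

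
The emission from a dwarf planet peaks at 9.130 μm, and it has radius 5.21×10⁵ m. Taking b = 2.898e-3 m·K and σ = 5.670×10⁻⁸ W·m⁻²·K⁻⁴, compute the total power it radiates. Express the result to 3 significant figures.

P ≈ 1.96×10¹⁵ W

Wien's law: T = b/λ_max = 2.898×10⁻³/9.130×10⁻⁶ = 317.415 K.
Surface area A = 4πR² = 4π(5.21×10⁵ m)² = 3.41103×10¹² m².
Then P = σAT⁴ = 5.670×10⁻⁸×3.41103×10¹²×(317.415)⁴ = 1.96×10¹⁵ W.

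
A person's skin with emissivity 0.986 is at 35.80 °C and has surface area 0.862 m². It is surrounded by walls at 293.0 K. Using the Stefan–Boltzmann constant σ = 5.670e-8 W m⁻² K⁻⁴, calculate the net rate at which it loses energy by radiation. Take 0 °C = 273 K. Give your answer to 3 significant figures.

T = 35.80 °C + 273 = 308.80 K.
Area A = 0.862 m².
Net radiated power P_net = εσA(T⁴ − T₀⁴) = 0.986×5.670×10⁻⁸×0.862×(308.80⁴ − 293.0⁴).
T⁴ − T₀⁴ = 9.09304×10⁹ − 7.37005×10⁹ = 1.72299×10⁹ K⁴, so P_net = 83.0 W.

Net loss ≈ 83.0 W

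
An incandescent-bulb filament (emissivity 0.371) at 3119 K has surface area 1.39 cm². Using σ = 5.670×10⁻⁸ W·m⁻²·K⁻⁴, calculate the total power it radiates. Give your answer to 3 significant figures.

P ≈ 277 W

Area A = 1.39 cm² = 1.39×10⁻⁴ m².
P = εσAT⁴ = 0.371 × 5.670×10⁻⁸ × 1.39×10⁻⁴ × (3119)⁴ = 277 W.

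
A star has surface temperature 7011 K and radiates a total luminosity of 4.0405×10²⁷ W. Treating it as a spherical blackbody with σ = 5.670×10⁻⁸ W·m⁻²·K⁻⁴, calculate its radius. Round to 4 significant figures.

L = 4πR²σT⁴ ⇒ R = √(L/(4πσT⁴)).
σT⁴ = 1.36994×10⁸ W/m², so R = √(4.0405×10²⁷/(4π×1.36994×10⁸)) = 1.532×10⁹ m.

R ≈ 1.532×10⁹ m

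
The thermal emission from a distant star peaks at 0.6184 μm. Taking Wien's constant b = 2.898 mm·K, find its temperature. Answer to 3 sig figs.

T ≈ 4.69×10³ K

Wien's law gives T = b/λ_max = (2.898×10⁻³ m·K)/(6.184×10⁻⁷ m) = 4.69×10³ K.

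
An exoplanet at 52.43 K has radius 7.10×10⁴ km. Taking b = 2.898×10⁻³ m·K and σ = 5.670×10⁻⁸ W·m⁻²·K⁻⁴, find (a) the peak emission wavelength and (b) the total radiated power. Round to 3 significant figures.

(a) λ_max = b/T = 2.898×10⁻³/52.43 = 5.527×10⁻⁵ m = 55.3 μm.
Surface area A = 4πR² = 4π(7.10×10⁷ m)² = 6.33471×10¹⁶ m².
(b) P = σAT⁴ = 5.670×10⁻⁸×6.33471×10¹⁶×(52.43)⁴ = 2.71×10¹⁶ W.

λ_max ≈ 55.3 μm; P ≈ 2.71×10¹⁶ W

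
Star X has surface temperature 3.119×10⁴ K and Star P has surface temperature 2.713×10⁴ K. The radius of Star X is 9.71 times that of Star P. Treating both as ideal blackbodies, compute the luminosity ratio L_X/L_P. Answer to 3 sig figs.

L ∝ R²T⁴, so L_X/L_P = (R_X/R_P)²(T_X/T_P)⁴ = (9.71)² × (3.119×10⁴/2.713×10⁴)⁴ = 94.2841 × 1.74688 = 165.

L_X/L_P ≈ 165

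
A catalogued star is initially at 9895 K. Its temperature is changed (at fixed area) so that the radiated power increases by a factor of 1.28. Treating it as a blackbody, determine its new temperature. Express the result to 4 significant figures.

P ∝ T⁴, so T₂/T₁ = (P₂/P₁)^(1/4) = (1.28)^(1/4) = 1.06366.
T₂ = 9895 × 1.06366 = 1.052×10⁴ K.

T₂ ≈ 1.052×10⁴ K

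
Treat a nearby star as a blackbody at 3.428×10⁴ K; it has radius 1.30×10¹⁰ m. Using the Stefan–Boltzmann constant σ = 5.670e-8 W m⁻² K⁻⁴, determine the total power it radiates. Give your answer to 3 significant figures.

Surface area A = 4πR² = 4π(1.30×10¹⁰ m)² = 2.12372×10²¹ m².
P = σAT⁴ = 5.670×10⁻⁸ × 2.12372×10²¹ × (3.428×10⁴)⁴ = 1.66×10³² W.

P ≈ 1.66×10³² W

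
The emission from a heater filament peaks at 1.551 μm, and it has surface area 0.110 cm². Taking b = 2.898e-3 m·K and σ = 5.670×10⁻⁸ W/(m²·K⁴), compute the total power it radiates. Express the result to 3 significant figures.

Wien's law: T = b/λ_max = 2.898×10⁻³/1.551×10⁻⁶ = 1868.47 K.
Area A = 0.110 cm² = 1.10×10⁻⁵ m².
Then P = σAT⁴ = 5.670×10⁻⁸×1.10×10⁻⁵×(1868.47)⁴ = 7.60 W.

P ≈ 7.60 W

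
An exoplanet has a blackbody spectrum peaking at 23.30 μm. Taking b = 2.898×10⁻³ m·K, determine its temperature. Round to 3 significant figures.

T ≈ 124 K

Wien's law gives T = b/λ_max = (2.898×10⁻³ m·K)/(2.330×10⁻⁵ m) = 124 K.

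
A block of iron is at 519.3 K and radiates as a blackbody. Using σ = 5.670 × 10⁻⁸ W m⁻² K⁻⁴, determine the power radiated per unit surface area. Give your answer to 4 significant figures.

I ≈ 4123 W/m²

Stefan–Boltzmann: I = σT⁴ = 5.670×10⁻⁸ × (519.3)⁴ = 4123 W/m².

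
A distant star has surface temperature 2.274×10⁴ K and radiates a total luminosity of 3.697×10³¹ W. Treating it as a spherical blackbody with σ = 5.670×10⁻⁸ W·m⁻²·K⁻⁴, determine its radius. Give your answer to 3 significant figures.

R ≈ 1.39×10¹⁰ m

L = 4πR²σT⁴ ⇒ R = √(L/(4πσT⁴)).
σT⁴ = 1.51616×10¹⁰ W/m², so R = √(3.697×10³¹/(4π×1.51616×10¹⁰)) = 1.39×10¹⁰ m.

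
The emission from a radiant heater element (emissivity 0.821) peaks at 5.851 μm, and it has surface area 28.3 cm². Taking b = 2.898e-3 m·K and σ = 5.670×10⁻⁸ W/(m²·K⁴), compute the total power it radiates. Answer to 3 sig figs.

Wien's law: T = b/λ_max = 2.898×10⁻³/5.851×10⁻⁶ = 495.300 K.
Area A = 28.3 cm² = 2.83×10⁻³ m².
Then P = εσAT⁴ = 0.821×5.670×10⁻⁸×2.83×10⁻³×(495.300)⁴ = 7.93 W.

P ≈ 7.93 W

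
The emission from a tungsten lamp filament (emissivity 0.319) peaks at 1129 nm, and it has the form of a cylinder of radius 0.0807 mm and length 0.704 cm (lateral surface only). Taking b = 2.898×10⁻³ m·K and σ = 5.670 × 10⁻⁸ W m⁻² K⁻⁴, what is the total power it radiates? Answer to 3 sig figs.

P ≈ 2.80 W

Wien's law: T = b/λ_max = 2.898×10⁻³/1.129×10⁻⁶ = 2566.87 K.
Lateral area A = 2πrL = 2π×8.07×10⁻⁵×7.04×10⁻³ = 3.56965×10⁻⁶ m².
Then P = εσAT⁴ = 0.319×5.670×10⁻⁸×3.56965×10⁻⁶×(2566.87)⁴ = 2.80 W.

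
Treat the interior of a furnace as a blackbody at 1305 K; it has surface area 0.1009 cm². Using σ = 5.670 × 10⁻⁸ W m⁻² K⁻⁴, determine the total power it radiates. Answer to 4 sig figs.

Area A = 0.1009 cm² = 1.009×10⁻⁵ m².
P = σAT⁴ = 5.670×10⁻⁸ × 1.009×10⁻⁵ × (1305)⁴ = 1.659 W.

P ≈ 1.659 W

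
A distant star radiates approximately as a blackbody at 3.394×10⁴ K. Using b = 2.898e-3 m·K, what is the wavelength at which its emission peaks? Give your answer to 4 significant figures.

Wien's displacement law: λ_max = b/T = (2.898×10⁻³ m·K)/(3.394×10⁴ K) = 8.5386×10⁻⁸ m.
That is 85.39 nm, in the ultraviolet range.

λ_max ≈ 85.39 nm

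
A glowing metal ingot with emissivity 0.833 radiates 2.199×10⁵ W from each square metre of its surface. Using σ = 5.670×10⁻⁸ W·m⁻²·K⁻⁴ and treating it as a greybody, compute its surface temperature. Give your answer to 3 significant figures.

I = εσT⁴, so T = (I/εσ)^(1/4) = (2.199×10⁵/(0.833×5.670×10⁻⁸))^(1/4) = 1.47×10³ K.

T ≈ 1.47×10³ K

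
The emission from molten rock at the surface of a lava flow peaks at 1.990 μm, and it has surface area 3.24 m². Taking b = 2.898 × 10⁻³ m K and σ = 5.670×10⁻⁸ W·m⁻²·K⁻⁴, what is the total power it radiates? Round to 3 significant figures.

Wien's law: T = b/λ_max = 2.898×10⁻³/1.990×10⁻⁶ = 1456.28 K.
Area A = 3.24 m².
Then P = σAT⁴ = 5.670×10⁻⁸×3.24×(1456.28)⁴ = 8.26×10⁵ W.

P ≈ 8.26×10⁵ W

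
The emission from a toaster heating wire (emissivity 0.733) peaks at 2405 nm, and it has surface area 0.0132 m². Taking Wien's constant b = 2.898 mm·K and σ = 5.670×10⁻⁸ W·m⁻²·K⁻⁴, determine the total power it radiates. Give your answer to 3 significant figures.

Wien's law: T = b/λ_max = 2.898×10⁻³/2.405×10⁻⁶ = 1204.99 K.
Area A = 0.0132 m².
Then P = εσAT⁴ = 0.733×5.670×10⁻⁸×0.0132×(1204.99)⁴ = 1.16×10³ W.

P ≈ 1.16×10³ W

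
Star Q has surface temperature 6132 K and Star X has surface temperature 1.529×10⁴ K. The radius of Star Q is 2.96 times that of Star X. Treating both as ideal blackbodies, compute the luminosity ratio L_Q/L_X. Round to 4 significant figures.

L_Q/L_X ≈ 0.2267

L ∝ R²T⁴, so L_Q/L_X = (R_Q/R_X)²(T_Q/T_X)⁴ = (2.96)² × (6132/1.529×10⁴)⁴ = 8.7616 × 0.0258689 = 0.2267.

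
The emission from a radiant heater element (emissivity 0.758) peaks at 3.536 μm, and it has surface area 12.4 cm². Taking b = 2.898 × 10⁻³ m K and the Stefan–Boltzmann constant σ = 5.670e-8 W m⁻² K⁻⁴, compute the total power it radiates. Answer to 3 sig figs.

Wien's law: T = b/λ_max = 2.898×10⁻³/3.536×10⁻⁶ = 819.570 K.
Area A = 12.4 cm² = 1.24×10⁻³ m².
Then P = εσAT⁴ = 0.758×5.670×10⁻⁸×1.24×10⁻³×(819.570)⁴ = 24.0 W.

P ≈ 24.0 W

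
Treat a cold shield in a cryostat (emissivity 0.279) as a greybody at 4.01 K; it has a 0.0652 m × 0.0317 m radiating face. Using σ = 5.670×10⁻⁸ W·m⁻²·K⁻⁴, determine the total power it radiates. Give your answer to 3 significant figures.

P ≈ 8.45×10⁻⁹ W

Area A = 0.0652 × 0.0317 = 2.06684×10⁻³ m².
P = εσAT⁴ = 0.279 × 5.670×10⁻⁸ × 2.06684×10⁻³ × (4.01)⁴ = 8.45×10⁻⁹ W.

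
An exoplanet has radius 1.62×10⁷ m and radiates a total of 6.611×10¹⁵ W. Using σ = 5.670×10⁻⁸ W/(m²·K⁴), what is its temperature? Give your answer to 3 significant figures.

T ≈ 77.1 K

Surface area A = 4πR² = 4π(1.62×10⁷ m)² = 3.29792×10¹⁵ m².
P = σAT⁴ ⇒ T = (P/(σA))^(1/4) = (6.611×10¹⁵/(5.670×10⁻⁸×3.29792×10¹⁵))^(1/4) = 77.1 K.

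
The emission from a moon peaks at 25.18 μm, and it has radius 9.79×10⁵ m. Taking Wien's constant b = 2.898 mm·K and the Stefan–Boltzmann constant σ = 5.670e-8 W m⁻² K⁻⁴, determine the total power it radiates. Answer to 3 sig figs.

P ≈ 1.20×10¹⁴ W

Wien's law: T = b/λ_max = 2.898×10⁻³/2.518×10⁻⁵ = 115.091 K.
Surface area A = 4πR² = 4π(9.79×10⁵ m)² = 1.20441×10¹³ m².
Then P = σAT⁴ = 5.670×10⁻⁸×1.20441×10¹³×(115.091)⁴ = 1.20×10¹⁴ W.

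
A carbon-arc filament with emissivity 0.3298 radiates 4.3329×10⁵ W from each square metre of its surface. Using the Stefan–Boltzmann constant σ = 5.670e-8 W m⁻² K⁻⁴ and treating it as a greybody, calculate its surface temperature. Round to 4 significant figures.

T ≈ 2194 K

I = εσT⁴, so T = (I/εσ)^(1/4) = (4.3329×10⁵/(0.3298×5.670×10⁻⁸))^(1/4) = 2194 K.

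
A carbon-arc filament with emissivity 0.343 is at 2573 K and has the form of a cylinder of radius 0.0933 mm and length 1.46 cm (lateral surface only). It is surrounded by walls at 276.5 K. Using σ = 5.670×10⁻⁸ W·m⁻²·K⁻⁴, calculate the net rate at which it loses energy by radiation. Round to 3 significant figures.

Net loss ≈ 7.29 W

Lateral area A = 2πrL = 2π×9.33×10⁻⁵×0.0146 = 8.55883×10⁻⁶ m².
Net radiated power P_net = εσA(T⁴ − T₀⁴) = 0.343×5.670×10⁻⁸×8.55883×10⁻⁶×(2573⁴ − 276.5⁴).
T⁴ − T₀⁴ = 4.38288×10¹³ − 5.84495×10⁹ = 4.38230×10¹³ K⁴, so P_net = 7.29 W.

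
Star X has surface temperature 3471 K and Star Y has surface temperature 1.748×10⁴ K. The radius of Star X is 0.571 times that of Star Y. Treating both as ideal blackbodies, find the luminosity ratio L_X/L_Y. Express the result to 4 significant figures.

L_X/L_Y ≈ 5.069×10⁻⁴

L ∝ R²T⁴, so L_X/L_Y = (R_X/R_Y)²(T_X/T_Y)⁴ = (0.571)² × (3471/1.748×10⁴)⁴ = 0.326041 × 1.55472×10⁻³ = 5.069×10⁻⁴.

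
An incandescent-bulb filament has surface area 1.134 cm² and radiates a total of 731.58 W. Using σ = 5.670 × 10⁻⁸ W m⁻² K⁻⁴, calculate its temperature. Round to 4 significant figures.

Area A = 1.134 cm² = 1.134×10⁻⁴ m².
P = σAT⁴ ⇒ T = (P/(σA))^(1/4) = (731.58/(5.670×10⁻⁸×1.134×10⁻⁴))^(1/4) = 3266 K.

T ≈ 3266 K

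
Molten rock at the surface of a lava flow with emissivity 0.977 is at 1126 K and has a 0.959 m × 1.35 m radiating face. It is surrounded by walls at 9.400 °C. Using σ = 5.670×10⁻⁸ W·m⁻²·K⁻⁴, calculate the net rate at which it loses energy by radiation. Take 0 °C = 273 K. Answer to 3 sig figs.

Net loss ≈ 1.15×10⁵ W

Surroundings: T = 9.400 °C + 273 = 282.400 K.
Area A = 0.959 × 1.35 = 1.29465 m².
Net radiated power P_net = εσA(T⁴ − T₀⁴) = 0.977×5.670×10⁻⁸×1.29465×(1126⁴ − 282.400⁴).
T⁴ − T₀⁴ = 1.60751×10¹² − 6.36002×10⁹ = 1.60115×10¹² K⁴, so P_net = 1.15×10⁵ W.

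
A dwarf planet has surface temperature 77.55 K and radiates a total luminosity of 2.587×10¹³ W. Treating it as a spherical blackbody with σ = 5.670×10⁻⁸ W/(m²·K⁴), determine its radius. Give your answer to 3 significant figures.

R ≈ 1.00×10⁶ m

L = 4πR²σT⁴ ⇒ R = √(L/(4πσT⁴)).
σT⁴ = 2.05074 W/m², so R = √(2.587×10¹³/(4π×2.05074)) = 1.00×10⁶ m.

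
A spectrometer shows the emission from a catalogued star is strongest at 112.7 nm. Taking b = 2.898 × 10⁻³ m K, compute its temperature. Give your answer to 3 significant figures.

Wien's law gives T = b/λ_max = (2.898×10⁻³ m·K)/(1.127×10⁻⁷ m) = 2.57×10⁴ K.

T ≈ 2.57×10⁴ K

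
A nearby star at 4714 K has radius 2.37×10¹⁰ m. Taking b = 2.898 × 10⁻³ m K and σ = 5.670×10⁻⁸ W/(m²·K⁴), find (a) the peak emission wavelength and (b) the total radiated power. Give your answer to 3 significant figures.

(a) λ_max = b/T = 2.898×10⁻³/4714 = 6.148×10⁻⁷ m = 615 nm.
Surface area A = 4πR² = 4π(2.37×10¹⁰ m)² = 7.05840×10²¹ m².
(b) P = σAT⁴ = 5.670×10⁻⁸×7.05840×10²¹×(4714)⁴ = 1.98×10²⁹ W.

λ_max ≈ 615 nm; P ≈ 1.98×10²⁹ W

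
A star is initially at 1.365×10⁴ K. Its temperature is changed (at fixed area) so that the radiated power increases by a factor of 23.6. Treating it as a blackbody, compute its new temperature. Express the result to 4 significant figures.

P ∝ T⁴, so T₂/T₁ = (P₂/P₁)^(1/4) = (23.6)^(1/4) = 2.20408.
T₂ = 1.365×10⁴ × 2.20408 = 3.009×10⁴ K.

T₂ ≈ 3.009×10⁴ K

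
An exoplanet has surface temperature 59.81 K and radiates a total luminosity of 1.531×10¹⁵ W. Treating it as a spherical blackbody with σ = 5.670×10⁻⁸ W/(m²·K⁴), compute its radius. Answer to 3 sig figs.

R ≈ 1.30×10⁷ m

L = 4πR²σT⁴ ⇒ R = √(L/(4πσT⁴)).
σT⁴ = 0.725568 W/m², so R = √(1.531×10¹⁵/(4π×0.725568)) = 1.30×10⁷ m.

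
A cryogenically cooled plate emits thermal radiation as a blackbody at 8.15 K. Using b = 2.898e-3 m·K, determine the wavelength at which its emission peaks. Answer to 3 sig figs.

Wien's displacement law: λ_max = b/T = (2.898×10⁻³ m·K)/(8.15 K) = 3.556×10⁻⁴ m.
That is 0.356 mm, in the infrared range.

λ_max ≈ 0.356 mm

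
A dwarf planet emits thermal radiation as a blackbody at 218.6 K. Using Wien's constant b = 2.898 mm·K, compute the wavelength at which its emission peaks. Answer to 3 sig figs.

Wien's displacement law: λ_max = b/T = (2.898×10⁻³ m·K)/(218.6 K) = 1.326×10⁻⁵ m.
That is 13.3 μm, in the infrared range.

λ_max ≈ 13.3 μm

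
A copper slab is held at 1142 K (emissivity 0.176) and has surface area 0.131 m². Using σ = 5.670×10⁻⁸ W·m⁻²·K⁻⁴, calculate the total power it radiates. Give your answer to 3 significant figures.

P ≈ 2.22×10³ W

Area A = 0.131 m².
P = εσAT⁴ = 0.176 × 5.670×10⁻⁸ × 0.131 × (1142)⁴ = 2.22×10³ W.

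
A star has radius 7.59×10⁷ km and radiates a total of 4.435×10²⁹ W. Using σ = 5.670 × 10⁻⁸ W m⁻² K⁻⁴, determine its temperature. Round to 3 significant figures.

Surface area A = 4πR² = 4π(7.59×10¹⁰ m)² = 7.23925×10²² m².
P = σAT⁴ ⇒ T = (P/(σA))^(1/4) = (4.435×10²⁹/(5.670×10⁻⁸×7.23925×10²²))^(1/4) = 3.22×10³ K.

T ≈ 3.22×10³ K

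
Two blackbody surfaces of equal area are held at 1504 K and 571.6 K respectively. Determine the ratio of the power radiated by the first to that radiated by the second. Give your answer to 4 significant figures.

P₁/P₂ ≈ 47.93

With equal areas, P₁/P₂ = (T₁/T₂)⁴ = (1504/571.6)⁴ = 47.93.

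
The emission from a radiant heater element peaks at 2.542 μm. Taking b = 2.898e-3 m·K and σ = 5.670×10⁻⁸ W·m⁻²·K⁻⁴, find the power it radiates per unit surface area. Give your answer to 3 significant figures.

Wien's law: T = b/λ_max = 2.898×10⁻³/2.542×10⁻⁶ = 1140.05 K.
Then I = σT⁴ = 5.670×10⁻⁸×(1140.05)⁴ = 9.58×10⁴ W/m².

I ≈ 9.58×10⁴ W/m²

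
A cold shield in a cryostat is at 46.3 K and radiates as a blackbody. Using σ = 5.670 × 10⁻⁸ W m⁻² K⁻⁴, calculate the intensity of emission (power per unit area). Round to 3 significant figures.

Stefan–Boltzmann: I = σT⁴ = 5.670×10⁻⁸ × (46.3)⁴ = 0.261 W/m².

I ≈ 0.261 W/m²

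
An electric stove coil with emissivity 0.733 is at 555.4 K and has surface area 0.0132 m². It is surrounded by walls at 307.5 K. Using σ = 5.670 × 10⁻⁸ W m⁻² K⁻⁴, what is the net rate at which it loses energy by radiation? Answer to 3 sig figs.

Net loss ≈ 47.3 W

Area A = 0.0132 m².
Net radiated power P_net = εσA(T⁴ − T₀⁴) = 0.733×5.670×10⁻⁸×0.0132×(555.4⁴ − 307.5⁴).
T⁴ − T₀⁴ = 9.51532×10¹⁰ − 8.94088×10⁹ = 8.62123×10¹⁰ K⁴, so P_net = 47.3 W.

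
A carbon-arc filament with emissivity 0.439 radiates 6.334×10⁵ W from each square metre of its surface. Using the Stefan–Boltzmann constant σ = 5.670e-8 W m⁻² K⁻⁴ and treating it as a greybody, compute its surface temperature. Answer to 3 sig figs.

T ≈ 2.25×10³ K

I = εσT⁴, so T = (I/εσ)^(1/4) = (6.334×10⁵/(0.439×5.670×10⁻⁸))^(1/4) = 2.25×10³ K.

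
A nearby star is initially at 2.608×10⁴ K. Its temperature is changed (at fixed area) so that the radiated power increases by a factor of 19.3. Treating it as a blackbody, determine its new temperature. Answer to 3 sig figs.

T₂ ≈ 5.47×10⁴ K

P ∝ T⁴, so T₂/T₁ = (P₂/P₁)^(1/4) = (19.3)^(1/4) = 2.09599.
T₂ = 2.608×10⁴ × 2.09599 = 5.47×10⁴ K.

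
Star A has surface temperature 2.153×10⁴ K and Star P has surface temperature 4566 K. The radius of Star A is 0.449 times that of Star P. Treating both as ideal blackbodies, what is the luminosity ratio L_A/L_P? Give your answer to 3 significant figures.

L ∝ R²T⁴, so L_A/L_P = (R_A/R_P)²(T_A/T_P)⁴ = (0.449)² × (2.153×10⁴/4566)⁴ = 0.201601 × 494.348 = 99.7.

L_A/L_P ≈ 99.7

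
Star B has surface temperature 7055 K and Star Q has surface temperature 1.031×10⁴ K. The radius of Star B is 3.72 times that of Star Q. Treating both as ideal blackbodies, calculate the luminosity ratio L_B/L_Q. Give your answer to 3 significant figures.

L ∝ R²T⁴, so L_B/L_Q = (R_B/R_Q)²(T_B/T_Q)⁴ = (3.72)² × (7055/1.031×10⁴)⁴ = 13.8384 × 0.219257 = 3.03.

L_B/L_Q ≈ 3.03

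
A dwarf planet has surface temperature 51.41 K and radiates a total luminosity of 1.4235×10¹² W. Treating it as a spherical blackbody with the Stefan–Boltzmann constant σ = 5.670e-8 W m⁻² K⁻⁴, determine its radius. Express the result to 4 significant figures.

R ≈ 5.348×10⁵ m

L = 4πR²σT⁴ ⇒ R = √(L/(4πσT⁴)).
σT⁴ = 0.396071 W/m², so R = √(1.4235×10¹²/(4π×0.396071)) = 5.348×10⁵ m.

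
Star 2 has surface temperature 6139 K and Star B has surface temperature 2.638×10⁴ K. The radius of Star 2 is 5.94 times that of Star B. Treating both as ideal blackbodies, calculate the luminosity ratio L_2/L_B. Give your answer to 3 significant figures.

L_2/L_B ≈ 0.103

L ∝ R²T⁴, so L_2/L_B = (R_2/R_B)²(T_2/T_B)⁴ = (5.94)² × (6139/2.638×10⁴)⁴ = 35.2836 × 2.93286×10⁻³ = 0.103.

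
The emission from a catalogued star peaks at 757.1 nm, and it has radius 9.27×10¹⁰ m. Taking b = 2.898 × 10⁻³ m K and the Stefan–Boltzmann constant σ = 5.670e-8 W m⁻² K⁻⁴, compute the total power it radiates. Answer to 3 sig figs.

Wien's law: T = b/λ_max = 2.898×10⁻³/7.571×10⁻⁷ = 3827.76 K.
Surface area A = 4πR² = 4π(9.27×10¹⁰ m)² = 1.07986×10²³ m².
Then P = σAT⁴ = 5.670×10⁻⁸×1.07986×10²³×(3827.76)⁴ = 1.31×10³⁰ W.

P ≈ 1.31×10³⁰ W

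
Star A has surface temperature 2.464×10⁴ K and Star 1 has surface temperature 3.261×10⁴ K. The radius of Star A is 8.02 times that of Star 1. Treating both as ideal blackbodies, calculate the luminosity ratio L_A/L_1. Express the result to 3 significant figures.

L ∝ R²T⁴, so L_A/L_1 = (R_A/R_1)²(T_A/T_1)⁴ = (8.02)² × (2.464×10⁴/3.261×10⁴)⁴ = 64.3204 × 0.325956 = 21.0.

L_A/L_1 ≈ 21.0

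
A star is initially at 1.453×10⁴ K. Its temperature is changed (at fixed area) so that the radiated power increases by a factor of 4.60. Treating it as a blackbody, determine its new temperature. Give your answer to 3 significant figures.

T₂ ≈ 2.13×10⁴ K

P ∝ T⁴, so T₂/T₁ = (P₂/P₁)^(1/4) = (4.60)^(1/4) = 1.46450.
T₂ = 1.453×10⁴ × 1.46450 = 2.13×10⁴ K.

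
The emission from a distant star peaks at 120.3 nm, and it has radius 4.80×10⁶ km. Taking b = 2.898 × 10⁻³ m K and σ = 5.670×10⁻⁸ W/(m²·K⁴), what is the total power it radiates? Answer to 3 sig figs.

P ≈ 5.53×10³⁰ W

Wien's law: T = b/λ_max = 2.898×10⁻³/1.203×10⁻⁷ = 24089.8 K.
Surface area A = 4πR² = 4π(4.80×10⁹ m)² = 2.89529×10²⁰ m².
Then P = σAT⁴ = 5.670×10⁻⁸×2.89529×10²⁰×(24089.8)⁴ = 5.53×10³⁰ W.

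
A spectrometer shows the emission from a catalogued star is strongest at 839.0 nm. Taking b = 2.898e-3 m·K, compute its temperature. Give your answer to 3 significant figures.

Wien's law gives T = b/λ_max = (2.898×10⁻³ m·K)/(8.390×10⁻⁷ m) = 3.45×10³ K.

T ≈ 3.45×10³ K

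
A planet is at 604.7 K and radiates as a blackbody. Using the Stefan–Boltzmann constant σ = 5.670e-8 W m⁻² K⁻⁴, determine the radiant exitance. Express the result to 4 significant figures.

I ≈ 7581 W/m²

Stefan–Boltzmann: I = σT⁴ = 5.670×10⁻⁸ × (604.7)⁴ = 7581 W/m².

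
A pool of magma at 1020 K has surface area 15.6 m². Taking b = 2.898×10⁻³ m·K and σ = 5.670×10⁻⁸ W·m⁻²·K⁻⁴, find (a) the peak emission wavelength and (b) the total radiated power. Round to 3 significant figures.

λ_max ≈ 2.84×10³ nm; P ≈ 9.57×10⁵ W

(a) λ_max = b/T = 2.898×10⁻³/1020 = 2.841×10⁻⁶ m = 2.84×10³ nm.
Area A = 15.6 m².
(b) P = σAT⁴ = 5.670×10⁻⁸×15.6×(1020)⁴ = 9.57×10⁵ W.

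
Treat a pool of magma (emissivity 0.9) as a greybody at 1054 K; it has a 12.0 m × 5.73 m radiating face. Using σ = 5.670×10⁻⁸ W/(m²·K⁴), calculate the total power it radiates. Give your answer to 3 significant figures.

P ≈ 4.33×10⁶ W

Area A = 12.0 × 5.73 = 68.76 m².
P = εσAT⁴ = 0.9 × 5.670×10⁻⁸ × 68.76 × (1054)⁴ = 4.33×10⁶ W.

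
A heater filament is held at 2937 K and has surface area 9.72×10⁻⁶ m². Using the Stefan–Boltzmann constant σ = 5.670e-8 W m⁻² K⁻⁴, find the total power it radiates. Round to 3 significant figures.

P ≈ 41.0 W

Area A = 9.72×10⁻⁶ m².
P = σAT⁴ = 5.670×10⁻⁸ × 9.72×10⁻⁶ × (2937)⁴ = 41.0 W.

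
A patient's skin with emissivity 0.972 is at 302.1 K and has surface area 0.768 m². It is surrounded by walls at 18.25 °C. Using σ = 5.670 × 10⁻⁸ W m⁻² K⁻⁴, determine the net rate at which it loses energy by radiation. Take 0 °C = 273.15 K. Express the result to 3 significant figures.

Net loss ≈ 47.4 W

Surroundings: T = 18.25 °C + 273.15 = 291.40 K.
Area A = 0.768 m².
Net radiated power P_net = εσA(T⁴ − T₀⁴) = 0.972×5.670×10⁻⁸×0.768×(302.1⁴ − 291.40⁴).
T⁴ − T₀⁴ = 8.32919×10⁹ − 7.21038×10⁹ = 1.11881×10⁹ K⁴, so P_net = 47.4 W.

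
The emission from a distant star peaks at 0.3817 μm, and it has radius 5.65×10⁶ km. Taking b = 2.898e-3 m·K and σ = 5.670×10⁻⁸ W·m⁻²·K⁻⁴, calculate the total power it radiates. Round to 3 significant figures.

P ≈ 7.56×10²⁸ W

Wien's law: T = b/λ_max = 2.898×10⁻³/3.817×10⁻⁷ = 7592.35 K.
Surface area A = 4πR² = 4π(5.65×10⁹ m)² = 4.01150×10²⁰ m².
Then P = σAT⁴ = 5.670×10⁻⁸×4.01150×10²⁰×(7592.35)⁴ = 7.56×10²⁸ W.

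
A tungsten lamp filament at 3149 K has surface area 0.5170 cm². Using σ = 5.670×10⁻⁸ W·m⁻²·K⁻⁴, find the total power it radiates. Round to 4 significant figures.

Area A = 0.5170 cm² = 5.170×10⁻⁵ m².
P = σAT⁴ = 5.670×10⁻⁸ × 5.170×10⁻⁵ × (3149)⁴ = 288.2 W.

P ≈ 288.2 W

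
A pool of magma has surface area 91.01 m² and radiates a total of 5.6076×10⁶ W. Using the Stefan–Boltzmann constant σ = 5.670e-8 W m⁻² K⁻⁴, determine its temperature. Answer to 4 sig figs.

Area A = 91.01 m².
P = σAT⁴ ⇒ T = (P/(σA))^(1/4) = (5.6076×10⁶/(5.670×10⁻⁸×91.01))^(1/4) = 1021 K.

T ≈ 1021 K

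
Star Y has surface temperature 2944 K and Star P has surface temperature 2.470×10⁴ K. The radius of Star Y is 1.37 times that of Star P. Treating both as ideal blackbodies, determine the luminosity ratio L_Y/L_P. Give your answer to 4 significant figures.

L_Y/L_P ≈ 3.788×10⁻⁴

L ∝ R²T⁴, so L_Y/L_P = (R_Y/R_P)²(T_Y/T_P)⁴ = (1.37)² × (2944/2.470×10⁴)⁴ = 1.8769 × 2.01820×10⁻⁴ = 3.788×10⁻⁴.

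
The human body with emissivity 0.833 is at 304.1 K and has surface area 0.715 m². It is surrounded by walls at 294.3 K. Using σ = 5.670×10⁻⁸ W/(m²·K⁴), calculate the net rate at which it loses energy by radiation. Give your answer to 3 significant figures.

Net loss ≈ 35.5 W

Area A = 0.715 m².
Net radiated power P_net = εσA(T⁴ − T₀⁴) = 0.833×5.670×10⁻⁸×0.715×(304.1⁴ − 294.3⁴).
T⁴ − T₀⁴ = 8.55196×10⁹ − 7.50172×10⁹ = 1.05024×10⁹ K⁴, so P_net = 35.5 W.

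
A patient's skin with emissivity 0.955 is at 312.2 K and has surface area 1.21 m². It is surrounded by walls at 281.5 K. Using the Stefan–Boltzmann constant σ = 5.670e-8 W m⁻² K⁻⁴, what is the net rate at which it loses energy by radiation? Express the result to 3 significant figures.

Area A = 1.21 m².
Net radiated power P_net = εσA(T⁴ − T₀⁴) = 0.955×5.670×10⁻⁸×1.21×(312.2⁴ − 281.5⁴).
T⁴ − T₀⁴ = 9.50017×10⁹ − 6.27933×10⁹ = 3.22084×10⁹ K⁴, so P_net = 211 W.

Net loss ≈ 211 W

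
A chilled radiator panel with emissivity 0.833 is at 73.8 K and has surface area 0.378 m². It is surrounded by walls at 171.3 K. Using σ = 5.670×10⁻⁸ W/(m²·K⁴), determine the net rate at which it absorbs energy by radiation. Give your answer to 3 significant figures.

Net gain ≈ 14.8 W

Area A = 0.378 m².
Net radiated power P_net = εσA(T⁴ − T₀⁴) = 0.833×5.670×10⁻⁸×0.378×(73.8⁴ − 171.3⁴).
T⁴ − T₀⁴ = 2.96637×10⁷ − 8.61052×10⁸ = -8.31388×10⁸ K⁴, so P_net = -14.8 W — negative, meaning a net gain of 14.8 W.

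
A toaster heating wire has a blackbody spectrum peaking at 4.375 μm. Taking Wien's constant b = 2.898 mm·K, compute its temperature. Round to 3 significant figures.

T ≈ 662 K

Wien's law gives T = b/λ_max = (2.898×10⁻³ m·K)/(4.375×10⁻⁶ m) = 662 K.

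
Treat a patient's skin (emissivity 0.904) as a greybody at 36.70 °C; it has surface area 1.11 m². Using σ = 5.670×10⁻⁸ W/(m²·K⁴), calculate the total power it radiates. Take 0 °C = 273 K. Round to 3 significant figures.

P ≈ 523 W

T = 36.70 °C + 273 = 309.70 K.
Area A = 1.11 m².
P = εσAT⁴ = 0.904 × 5.670×10⁻⁸ × 1.11 × (309.70)⁴ = 523 W.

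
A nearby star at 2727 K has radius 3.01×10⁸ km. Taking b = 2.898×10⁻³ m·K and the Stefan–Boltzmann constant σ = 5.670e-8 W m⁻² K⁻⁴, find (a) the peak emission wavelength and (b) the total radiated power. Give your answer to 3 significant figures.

(a) λ_max = b/T = 2.898×10⁻³/2727 = 1.063×10⁻⁶ m = 1.06×10³ nm.
Surface area A = 4πR² = 4π(3.01×10¹¹ m)² = 1.13853×10²⁴ m².
(b) P = σAT⁴ = 5.670×10⁻⁸×1.13853×10²⁴×(2727)⁴ = 3.57×10³⁰ W.

λ_max ≈ 1.06×10³ nm; P ≈ 3.57×10³⁰ W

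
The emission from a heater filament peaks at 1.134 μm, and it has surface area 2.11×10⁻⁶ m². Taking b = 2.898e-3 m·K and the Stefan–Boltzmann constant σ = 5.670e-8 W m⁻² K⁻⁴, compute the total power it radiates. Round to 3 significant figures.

P ≈ 5.10 W

Wien's law: T = b/λ_max = 2.898×10⁻³/1.134×10⁻⁶ = 2555.56 K.
Area A = 2.11×10⁻⁶ m².
Then P = σAT⁴ = 5.670×10⁻⁸×2.11×10⁻⁶×(2555.56)⁴ = 5.10 W.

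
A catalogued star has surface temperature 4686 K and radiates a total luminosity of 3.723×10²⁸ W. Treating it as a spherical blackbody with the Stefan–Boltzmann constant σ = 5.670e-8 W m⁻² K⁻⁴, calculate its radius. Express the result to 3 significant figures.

R ≈ 1.04×10¹⁰ m

L = 4πR²σT⁴ ⇒ R = √(L/(4πσT⁴)).
σT⁴ = 2.73396×10⁷ W/m², so R = √(3.723×10²⁸/(4π×2.73396×10⁷)) = 1.04×10¹⁰ m.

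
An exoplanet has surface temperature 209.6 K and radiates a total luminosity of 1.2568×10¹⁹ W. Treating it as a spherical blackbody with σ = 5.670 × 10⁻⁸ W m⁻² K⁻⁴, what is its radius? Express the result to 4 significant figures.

L = 4πR²σT⁴ ⇒ R = √(L/(4πσT⁴)).
σT⁴ = 109.433 W/m², so R = √(1.2568×10¹⁹/(4π×109.433)) = 9.560×10⁷ m.

R ≈ 9.560×10⁷ m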